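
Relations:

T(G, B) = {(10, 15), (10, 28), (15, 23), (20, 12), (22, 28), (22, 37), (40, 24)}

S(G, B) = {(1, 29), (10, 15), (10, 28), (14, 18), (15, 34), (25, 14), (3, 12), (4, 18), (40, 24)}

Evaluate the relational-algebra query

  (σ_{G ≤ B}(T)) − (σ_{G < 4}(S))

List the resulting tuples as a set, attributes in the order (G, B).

σ[G ≤ B]: keep tuples satisfying G ≤ B → {(10, 15), (10, 28), (15, 23), (22, 28), (22, 37)}
σ[G < 4]: keep tuples satisfying G < 4 → {(1, 29), (3, 12)}
Set difference of the two operands is {(10, 15), (10, 28), (15, 23), (22, 28), (22, 37)}.

{(10, 15), (10, 28), (15, 23), (22, 28), (22, 37)}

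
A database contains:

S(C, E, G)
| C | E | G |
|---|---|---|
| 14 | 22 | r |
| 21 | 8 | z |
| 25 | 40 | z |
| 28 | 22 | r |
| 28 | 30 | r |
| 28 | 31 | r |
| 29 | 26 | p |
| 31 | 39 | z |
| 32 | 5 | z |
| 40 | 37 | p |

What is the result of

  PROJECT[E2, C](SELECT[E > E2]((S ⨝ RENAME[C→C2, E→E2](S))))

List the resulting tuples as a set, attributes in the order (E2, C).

ρ[C→C2, E→E2]: schema becomes (C2, E2, G); tuples unchanged.
S ⋈ RENAME[C→C2, E→E2](S) (natural join on G): {(14, 22, r, 14, 22), (14, 22, r, 28, 22), (14, 22, r, 28, 30), (14, 22, r, 28, 31), (21, 8, z, 21, 8), (21, 8, z, 25, 40), (21, 8, z, 31, 39), (21, 8, z, 32, 5), (25, 40, z, 21, 8), (25, 40, z, 25, 40), (25, 40, z, 31, 39), (25, 40, z, 32, 5), (28, 22, r, 14, 22), (28, 22, r, 28, 22), (28, 22, r, 28, 30), (28, 22, r, 28, 31), (28, 30, r, 14, 22), (28, 30, r, 28, 22), (28, 30, r, 28, 30), (28, 30, r, 28, 31), (28, 31, r, 14, 22), (28, 31, r, 28, 22), (28, 31, r, 28, 30), (28, 31, r, 28, 31), (29, 26, p, 29, 26), (29, 26, p, 40, 37), (31, 39, z, 21, 8), (31, 39, z, 25, 40), (31, 39, z, 31, 39), (31, 39, z, 32, 5), (32, 5, z, 21, 8), (32, 5, z, 25, 40), (32, 5, z, 31, 39), (32, 5, z, 32, 5), (40, 37, p, 29, 26), (40, 37, p, 40, 37)}
Apply σ_{E > E2}; surviving tuples: {(21, 8, z, 32, 5), (25, 40, z, 21, 8), (25, 40, z, 31, 39), (25, 40, z, 32, 5), (28, 30, r, 14, 22), (28, 30, r, 28, 22), (28, 31, r, 14, 22), (28, 31, r, 28, 22), (28, 31, r, 28, 30), (31, 39, z, 21, 8), (31, 39, z, 32, 5), (40, 37, p, 29, 26)}
Projecting to E2, C (3 duplicate(s) eliminated): {(22, 28), (26, 40), (30, 28), (39, 25), (5, 21), (5, 25), (5, 31), (8, 25), (8, 31)}

{(22, 28), (26, 40), (30, 28), (39, 25), (5, 21), (5, 25), (5, 31), (8, 25), (8, 31)}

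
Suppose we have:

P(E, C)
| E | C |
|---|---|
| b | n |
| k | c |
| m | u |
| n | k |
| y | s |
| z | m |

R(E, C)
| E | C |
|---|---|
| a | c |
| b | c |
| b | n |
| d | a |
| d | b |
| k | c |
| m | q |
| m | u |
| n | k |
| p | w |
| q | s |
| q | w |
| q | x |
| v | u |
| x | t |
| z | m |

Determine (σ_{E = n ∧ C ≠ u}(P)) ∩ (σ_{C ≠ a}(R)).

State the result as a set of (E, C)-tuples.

Filtering on E = n ∧ C ≠ u leaves {(n, k)}.
Filtering on C ≠ a leaves {(a, c), (b, c), (b, n), (d, b), (k, c), (m, q), (m, u), (n, k), (p, w), (q, s), (q, w), (q, x), (v, u), (x, t), (z, m)}.
Taking the intersection: {(n, k)}

{(n, k)}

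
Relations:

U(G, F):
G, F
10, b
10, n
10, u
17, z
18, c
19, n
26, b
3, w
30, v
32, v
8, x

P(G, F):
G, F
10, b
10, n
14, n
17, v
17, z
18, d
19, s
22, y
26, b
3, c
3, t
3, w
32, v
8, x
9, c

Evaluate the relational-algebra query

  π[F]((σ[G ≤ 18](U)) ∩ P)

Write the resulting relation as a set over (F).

{b, n, w, x, z}

Selection G ≤ 18: {(10, b), (10, n), (10, u), (17, z), (18, c), (3, w), (8, x)}
Taking the intersection: {(10, b), (10, n), (17, z), (3, w), (8, x)}
π[F]: project onto (F) → {b, n, w, x, z}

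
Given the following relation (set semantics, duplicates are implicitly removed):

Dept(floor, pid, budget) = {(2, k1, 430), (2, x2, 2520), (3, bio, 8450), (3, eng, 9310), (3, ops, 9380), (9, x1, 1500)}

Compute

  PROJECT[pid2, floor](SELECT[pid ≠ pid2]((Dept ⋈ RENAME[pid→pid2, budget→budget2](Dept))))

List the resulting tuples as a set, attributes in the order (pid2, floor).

{(bio, 3), (eng, 3), (k1, 2), (ops, 3), (x2, 2)}

ρ[pid→pid2, budget→budget2]: schema becomes (floor, pid2, budget2); tuples unchanged.
Joining Dept and RENAME[pid→pid2, budget→budget2](Dept) on floor yields {(2, k1, 430, k1, 430), (2, k1, 430, x2, 2520), (2, x2, 2520, k1, 430), (2, x2, 2520, x2, 2520), (3, bio, 8450, bio, 8450), (3, bio, 8450, eng, 9310), (3, bio, 8450, ops, 9380), (3, eng, 9310, bio, 8450), (3, eng, 9310, eng, 9310), (3, eng, 9310, ops, 9380), (3, ops, 9380, bio, 8450), (3, ops, 9380, eng, 9310), (3, ops, 9380, ops, 9380), (9, x1, 1500, x1, 1500)}.
σ[pid ≠ pid2]: keep tuples satisfying pid ≠ pid2 → {(2, k1, 430, x2, 2520), (2, x2, 2520, k1, 430), (3, bio, 8450, eng, 9310), (3, bio, 8450, ops, 9380), (3, eng, 9310, bio, 8450), (3, eng, 9310, ops, 9380), (3, ops, 9380, bio, 8450), (3, ops, 9380, eng, 9310)}
Projecting to pid2, floor (3 duplicate(s) eliminated): {(bio, 3), (eng, 3), (k1, 2), (ops, 3), (x2, 2)}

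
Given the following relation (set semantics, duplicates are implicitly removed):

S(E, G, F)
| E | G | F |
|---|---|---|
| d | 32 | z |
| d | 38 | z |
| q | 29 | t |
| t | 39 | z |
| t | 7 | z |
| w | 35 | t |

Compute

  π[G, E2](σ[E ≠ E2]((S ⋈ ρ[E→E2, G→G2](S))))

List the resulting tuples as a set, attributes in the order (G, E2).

ρ[E→E2, G→G2]: schema becomes (E2, G2, F); tuples unchanged.
S ⋈ ρ[E→E2, G→G2](S) (natural join on F): {(d, 32, z, d, 32), (d, 32, z, d, 38), (d, 32, z, t, 39), (d, 32, z, t, 7), (d, 38, z, d, 32), (d, 38, z, d, 38), (d, 38, z, t, 39), (d, 38, z, t, 7), (q, 29, t, q, 29), (q, 29, t, w, 35), (t, 39, z, d, 32), (t, 39, z, d, 38), (t, 39, z, t, 39), (t, 39, z, t, 7), (t, 7, z, d, 32), (t, 7, z, d, 38), (t, 7, z, t, 39), (t, 7, z, t, 7), (w, 35, t, q, 29), (w, 35, t, w, 35)}
σ[E ≠ E2]: keep tuples satisfying E ≠ E2 → {(d, 32, z, t, 39), (d, 32, z, t, 7), (d, 38, z, t, 39), (d, 38, z, t, 7), (q, 29, t, w, 35), (t, 39, z, d, 32), (t, 39, z, d, 38), (t, 7, z, d, 32), (t, 7, z, d, 38), (w, 35, t, q, 29)}
π_{G, E2} gives {(29, w), (32, t), (35, q), (38, t), (39, d), (7, d)} (4 duplicate(s) eliminated).

{(29, w), (32, t), (35, q), (38, t), (39, d), (7, d)}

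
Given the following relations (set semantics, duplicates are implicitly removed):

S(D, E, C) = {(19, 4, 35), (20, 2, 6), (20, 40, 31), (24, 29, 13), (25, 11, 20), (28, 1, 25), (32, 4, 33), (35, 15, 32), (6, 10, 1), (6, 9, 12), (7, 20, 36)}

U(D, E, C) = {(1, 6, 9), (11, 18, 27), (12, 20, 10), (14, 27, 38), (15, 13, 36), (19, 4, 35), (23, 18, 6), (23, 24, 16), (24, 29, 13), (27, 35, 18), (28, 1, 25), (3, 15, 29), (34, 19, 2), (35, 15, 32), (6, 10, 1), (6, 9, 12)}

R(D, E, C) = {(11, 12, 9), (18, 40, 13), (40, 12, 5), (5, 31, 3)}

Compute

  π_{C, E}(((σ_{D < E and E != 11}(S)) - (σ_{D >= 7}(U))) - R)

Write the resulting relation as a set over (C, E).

Selection D < E and E != 11: {(20, 40, 31), (24, 29, 13), (6, 10, 1), (6, 9, 12), (7, 20, 36)}
Selection D >= 7: {(11, 18, 27), (12, 20, 10), (14, 27, 38), (15, 13, 36), (19, 4, 35), (23, 18, 6), (23, 24, 16), (24, 29, 13), (27, 35, 18), (28, 1, 25), (34, 19, 2), (35, 15, 32)}
Taking the difference: {(20, 40, 31), (6, 10, 1), (6, 9, 12), (7, 20, 36)}
Taking the difference: {(20, 40, 31), (6, 10, 1), (6, 9, 12), (7, 20, 36)}
Projecting to C, E: {(1, 10), (12, 9), (31, 40), (36, 20)}

{(1, 10), (12, 9), (31, 40), (36, 20)}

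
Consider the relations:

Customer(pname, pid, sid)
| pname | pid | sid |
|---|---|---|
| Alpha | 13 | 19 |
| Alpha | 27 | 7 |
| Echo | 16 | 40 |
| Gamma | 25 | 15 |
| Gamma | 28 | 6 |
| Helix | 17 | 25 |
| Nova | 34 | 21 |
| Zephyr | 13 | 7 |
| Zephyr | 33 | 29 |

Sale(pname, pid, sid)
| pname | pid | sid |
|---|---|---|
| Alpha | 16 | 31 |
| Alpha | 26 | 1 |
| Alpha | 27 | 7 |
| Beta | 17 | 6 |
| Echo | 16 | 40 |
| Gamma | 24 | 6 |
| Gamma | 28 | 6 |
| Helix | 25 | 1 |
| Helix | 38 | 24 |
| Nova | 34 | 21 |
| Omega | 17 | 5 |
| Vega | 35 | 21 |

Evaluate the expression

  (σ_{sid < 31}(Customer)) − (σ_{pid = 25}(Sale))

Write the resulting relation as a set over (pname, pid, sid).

Filtering on sid < 31 leaves {(Alpha, 13, 19), (Alpha, 27, 7), (Gamma, 25, 15), (Gamma, 28, 6), (Helix, 17, 25), (Nova, 34, 21), (Zephyr, 13, 7), (Zephyr, 33, 29)}.
Filtering on pid = 25 leaves {(Helix, 25, 1)}.
Taking the difference: {(Alpha, 13, 19), (Alpha, 27, 7), (Gamma, 25, 15), (Gamma, 28, 6), (Helix, 17, 25), (Nova, 34, 21), (Zephyr, 13, 7), (Zephyr, 33, 29)}

{(Alpha, 13, 19), (Alpha, 27, 7), (Gamma, 25, 15), (Gamma, 28, 6), (Helix, 17, 25), (Nova, 34, 21), (Zephyr, 13, 7), (Zephyr, 33, 29)}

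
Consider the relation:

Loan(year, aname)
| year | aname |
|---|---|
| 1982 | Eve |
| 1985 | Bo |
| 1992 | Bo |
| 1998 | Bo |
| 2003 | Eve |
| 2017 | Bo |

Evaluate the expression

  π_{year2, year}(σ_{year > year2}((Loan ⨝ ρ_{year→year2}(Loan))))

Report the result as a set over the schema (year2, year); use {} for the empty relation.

ρ[year→year2]: schema becomes (year2, aname); tuples unchanged.
Natural join on aname: {(1982, Eve, 1982), (1982, Eve, 2003), (1985, Bo, 1985), (1985, Bo, 1992), (1985, Bo, 1998), (1985, Bo, 2017), (1992, Bo, 1985), (1992, Bo, 1992), (1992, Bo, 1998), (1992, Bo, 2017), (1998, Bo, 1985), (1998, Bo, 1992), (1998, Bo, 1998), (1998, Bo, 2017), (2003, Eve, 1982), (2003, Eve, 2003), (2017, Bo, 1985), (2017, Bo, 1992), (2017, Bo, 1998), (2017, Bo, 2017)}
σ[year > year2]: keep tuples satisfying year > year2 → {(1992, Bo, 1985), (1998, Bo, 1985), (1998, Bo, 1992), (2003, Eve, 1982), (2017, Bo, 1985), (2017, Bo, 1992), (2017, Bo, 1998)}
Projecting to year2, year: {(1982, 2003), (1985, 1992), (1985, 1998), (1985, 2017), (1992, 1998), (1992, 2017), (1998, 2017)}

{(1982, 2003), (1985, 1992), (1985, 1998), (1985, 2017), (1992, 1998), (1992, 2017), (1998, 2017)}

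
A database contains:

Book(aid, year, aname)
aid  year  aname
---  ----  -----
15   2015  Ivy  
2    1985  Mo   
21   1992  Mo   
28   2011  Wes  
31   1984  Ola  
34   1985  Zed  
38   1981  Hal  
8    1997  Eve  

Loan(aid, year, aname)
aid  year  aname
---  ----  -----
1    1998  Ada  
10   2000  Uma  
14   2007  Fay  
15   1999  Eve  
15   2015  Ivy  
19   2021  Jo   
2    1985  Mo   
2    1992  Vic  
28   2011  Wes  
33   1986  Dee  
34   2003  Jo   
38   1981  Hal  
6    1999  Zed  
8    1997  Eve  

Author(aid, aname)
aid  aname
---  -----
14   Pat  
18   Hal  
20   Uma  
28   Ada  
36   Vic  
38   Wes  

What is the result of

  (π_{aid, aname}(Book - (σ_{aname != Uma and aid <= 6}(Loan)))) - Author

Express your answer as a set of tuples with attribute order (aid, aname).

Selection aname != Uma and aid <= 6: {(1, 1998, Ada), (2, 1985, Mo), (2, 1992, Vic), (6, 1999, Zed)}
Difference: {(15, 2015, Ivy), (2, 1985, Mo), (21, 1992, Mo), (28, 2011, Wes), (31, 1984, Ola), (34, 1985, Zed), (38, 1981, Hal), (8, 1997, Eve)} with {(1, 1998, Ada), (2, 1985, Mo), (2, 1992, Vic), (6, 1999, Zed)} → {(15, 2015, Ivy), (21, 1992, Mo), (28, 2011, Wes), (31, 1984, Ola), (34, 1985, Zed), (38, 1981, Hal), (8, 1997, Eve)}
π[aid, aname]: project onto (aid, aname) → {(15, Ivy), (21, Mo), (28, Wes), (31, Ola), (34, Zed), (38, Hal), (8, Eve)}
Difference: {(15, Ivy), (21, Mo), (28, Wes), (31, Ola), (34, Zed), (38, Hal), (8, Eve)} with {(14, Pat), (18, Hal), (20, Uma), (28, Ada), (36, Vic), (38, Wes)} → {(15, Ivy), (21, Mo), (28, Wes), (31, Ola), (34, Zed), (38, Hal), (8, Eve)}

{(15, Ivy), (21, Mo), (28, Wes), (31, Ola), (34, Zed), (38, Hal), (8, Eve)}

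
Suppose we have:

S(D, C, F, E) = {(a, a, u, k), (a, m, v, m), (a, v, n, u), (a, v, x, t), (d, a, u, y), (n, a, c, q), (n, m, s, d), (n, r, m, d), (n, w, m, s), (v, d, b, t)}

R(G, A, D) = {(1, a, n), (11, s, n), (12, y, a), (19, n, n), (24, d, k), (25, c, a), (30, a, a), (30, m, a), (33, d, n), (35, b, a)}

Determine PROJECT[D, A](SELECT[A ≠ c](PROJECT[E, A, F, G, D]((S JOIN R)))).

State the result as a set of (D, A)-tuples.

{(a, a), (a, b), (a, m), (a, y), (n, a), (n, d), (n, n), (n, s)}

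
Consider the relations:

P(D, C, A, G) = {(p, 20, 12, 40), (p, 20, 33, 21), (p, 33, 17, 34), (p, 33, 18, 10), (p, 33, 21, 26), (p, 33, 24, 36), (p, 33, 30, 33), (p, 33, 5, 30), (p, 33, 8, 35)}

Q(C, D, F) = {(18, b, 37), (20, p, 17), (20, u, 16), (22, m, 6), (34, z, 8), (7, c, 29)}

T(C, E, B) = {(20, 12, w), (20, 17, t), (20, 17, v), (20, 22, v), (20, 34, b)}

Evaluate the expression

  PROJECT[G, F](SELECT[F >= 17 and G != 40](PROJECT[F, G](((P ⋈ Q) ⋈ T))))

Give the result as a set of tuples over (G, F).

{(21, 17)}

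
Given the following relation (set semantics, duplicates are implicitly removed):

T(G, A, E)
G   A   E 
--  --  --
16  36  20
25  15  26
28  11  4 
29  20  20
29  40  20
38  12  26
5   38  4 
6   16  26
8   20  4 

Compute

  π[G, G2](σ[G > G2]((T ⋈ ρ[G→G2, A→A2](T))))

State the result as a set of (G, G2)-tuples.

ρ[G→G2, A→A2]: schema becomes (G2, A2, E); tuples unchanged.
T ⋈ ρ[G→G2, A→A2](T) (natural join on E): {(16, 36, 20, 16, 36), (16, 36, 20, 29, 20), (16, 36, 20, 29, 40), (25, 15, 26, 25, 15), (25, 15, 26, 38, 12), (25, 15, 26, 6, 16), (28, 11, 4, 28, 11), (28, 11, 4, 5, 38), (28, 11, 4, 8, 20), (29, 20, 20, 16, 36), (29, 20, 20, 29, 20), (29, 20, 20, 29, 40), (29, 40, 20, 16, 36), (29, 40, 20, 29, 20), (29, 40, 20, 29, 40), (38, 12, 26, 25, 15), (38, 12, 26, 38, 12), (38, 12, 26, 6, 16), (5, 38, 4, 28, 11), (5, 38, 4, 5, 38), (5, 38, 4, 8, 20), (6, 16, 26, 25, 15), (6, 16, 26, 38, 12), (6, 16, 26, 6, 16), (8, 20, 4, 28, 11), (8, 20, 4, 5, 38), (8, 20, 4, 8, 20)}
Selection G > G2: {(25, 15, 26, 6, 16), (28, 11, 4, 5, 38), (28, 11, 4, 8, 20), (29, 20, 20, 16, 36), (29, 40, 20, 16, 36), (38, 12, 26, 25, 15), (38, 12, 26, 6, 16), (8, 20, 4, 5, 38)}
π[G, G2]: project onto (G, G2) (1 duplicate(s) eliminated) → {(25, 6), (28, 5), (28, 8), (29, 16), (38, 25), (38, 6), (8, 5)}

{(25, 6), (28, 5), (28, 8), (29, 16), (38, 25), (38, 6), (8, 5)}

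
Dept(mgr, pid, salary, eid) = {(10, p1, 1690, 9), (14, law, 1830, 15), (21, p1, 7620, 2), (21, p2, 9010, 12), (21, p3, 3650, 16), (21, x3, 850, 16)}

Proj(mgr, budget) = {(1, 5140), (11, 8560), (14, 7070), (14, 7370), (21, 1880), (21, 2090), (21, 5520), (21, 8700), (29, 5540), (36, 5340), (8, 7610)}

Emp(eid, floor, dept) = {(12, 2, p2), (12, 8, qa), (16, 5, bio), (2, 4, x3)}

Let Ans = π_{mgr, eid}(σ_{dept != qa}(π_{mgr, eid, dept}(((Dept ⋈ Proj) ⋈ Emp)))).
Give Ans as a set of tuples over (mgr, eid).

{(21, 12), (21, 16), (21, 2)}

Joining Dept and Proj on mgr yields {(14, law, 1830, 15, 7070), (14, law, 1830, 15, 7370), (21, p1, 7620, 2, 1880), (21, p1, 7620, 2, 2090), (21, p1, 7620, 2, 5520), (21, p1, 7620, 2, 8700), (21, p2, 9010, 12, 1880), (21, p2, 9010, 12, 2090), (21, p2, 9010, 12, 5520), (21, p2, 9010, 12, 8700), (21, p3, 3650, 16, 1880), (21, p3, 3650, 16, 2090), (21, p3, 3650, 16, 5520), (21, p3, 3650, 16, 8700), (21, x3, 850, 16, 1880), (21, x3, 850, 16, 2090), (21, x3, 850, 16, 5520), (21, x3, 850, 16, 8700)}.
Joining (Dept ⋈ Proj) and Emp on eid yields {(21, p1, 7620, 2, 1880, 4, x3), (21, p1, 7620, 2, 2090, 4, x3), (21, p1, 7620, 2, 5520, 4, x3), (21, p1, 7620, 2, 8700, 4, x3), (21, p2, 9010, 12, 1880, 2, p2), (21, p2, 9010, 12, 1880, 8, qa), (21, p2, 9010, 12, 2090, 2, p2), (21, p2, 9010, 12, 2090, 8, qa), (21, p2, 9010, 12, 5520, 2, p2), (21, p2, 9010, 12, 5520, 8, qa), (21, p2, 9010, 12, 8700, 2, p2), (21, p2, 9010, 12, 8700, 8, qa), (21, p3, 3650, 16, 1880, 5, bio), (21, p3, 3650, 16, 2090, 5, bio), (21, p3, 3650, 16, 5520, 5, bio), (21, p3, 3650, 16, 8700, 5, bio), (21, x3, 850, 16, 1880, 5, bio), (21, x3, 850, 16, 2090, 5, bio), (21, x3, 850, 16, 5520, 5, bio), (21, x3, 850, 16, 8700, 5, bio)}.
Projecting to mgr, eid, dept (16 duplicate(s) eliminated): {(21, 12, p2), (21, 12, qa), (21, 16, bio), (21, 2, x3)}
Selection dept != qa: {(21, 12, p2), (21, 16, bio), (21, 2, x3)}
Projecting to mgr, eid: {(21, 12), (21, 16), (21, 2)}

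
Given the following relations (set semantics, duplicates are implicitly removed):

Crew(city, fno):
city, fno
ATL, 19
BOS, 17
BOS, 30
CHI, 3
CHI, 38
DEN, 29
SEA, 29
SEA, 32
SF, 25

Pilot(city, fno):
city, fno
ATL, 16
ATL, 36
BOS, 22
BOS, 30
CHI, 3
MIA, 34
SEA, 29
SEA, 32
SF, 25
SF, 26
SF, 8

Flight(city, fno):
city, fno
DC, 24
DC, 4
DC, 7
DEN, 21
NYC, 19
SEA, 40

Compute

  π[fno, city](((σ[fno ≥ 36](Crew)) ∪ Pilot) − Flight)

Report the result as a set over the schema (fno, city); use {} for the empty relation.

{(16, ATL), (22, BOS), (25, SF), (26, SF), (29, SEA), (3, CHI), (30, BOS), (32, SEA), (34, MIA), (36, ATL), (38, CHI), (8, SF)}

Filtering on fno ≥ 36 leaves {(CHI, 38)}.
Union: {(CHI, 38)} with {(ATL, 16), (ATL, 36), (BOS, 22), (BOS, 30), (CHI, 3), (MIA, 34), (SEA, 29), (SEA, 32), (SF, 25), (SF, 26), (SF, 8)} → {(ATL, 16), (ATL, 36), (BOS, 22), (BOS, 30), (CHI, 3), (CHI, 38), (MIA, 34), (SEA, 29), (SEA, 32), (SF, 25), (SF, 26), (SF, 8)}
Difference: {(ATL, 16), (ATL, 36), (BOS, 22), (BOS, 30), (CHI, 3), (CHI, 38), (MIA, 34), (SEA, 29), (SEA, 32), (SF, 25), (SF, 26), (SF, 8)} with {(DC, 24), (DC, 4), (DC, 7), (DEN, 21), (NYC, 19), (SEA, 40)} → {(ATL, 16), (ATL, 36), (BOS, 22), (BOS, 30), (CHI, 3), (CHI, 38), (MIA, 34), (SEA, 29), (SEA, 32), (SF, 25), (SF, 26), (SF, 8)}
Keep only column(s) fno, city: {(16, ATL), (22, BOS), (25, SF), (26, SF), (29, SEA), (3, CHI), (30, BOS), (32, SEA), (34, MIA), (36, ATL), (38, CHI), (8, SF)}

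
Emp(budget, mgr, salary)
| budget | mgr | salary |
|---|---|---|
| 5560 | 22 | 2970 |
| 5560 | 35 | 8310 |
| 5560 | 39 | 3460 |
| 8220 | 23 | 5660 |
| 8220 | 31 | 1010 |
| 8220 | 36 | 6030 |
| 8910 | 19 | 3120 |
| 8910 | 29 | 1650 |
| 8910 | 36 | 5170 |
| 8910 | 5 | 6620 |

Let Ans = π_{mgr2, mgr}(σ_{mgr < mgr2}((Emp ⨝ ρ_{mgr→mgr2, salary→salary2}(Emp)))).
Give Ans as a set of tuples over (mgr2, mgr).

ρ[mgr→mgr2, salary→salary2]: schema becomes (budget, mgr2, salary2); tuples unchanged.
Joining Emp and ρ_{mgr→mgr2, salary→salary2}(Emp) on budget yields {(5560, 22, 2970, 22, 2970), (5560, 22, 2970, 35, 8310), (5560, 22, 2970, 39, 3460), (5560, 35, 8310, 22, 2970), (5560, 35, 8310, 35, 8310), (5560, 35, 8310, 39, 3460), (5560, 39, 3460, 22, 2970), (5560, 39, 3460, 35, 8310), (5560, 39, 3460, 39, 3460), (8220, 23, 5660, 23, 5660), (8220, 23, 5660, 31, 1010), (8220, 23, 5660, 36, 6030), (8220, 31, 1010, 23, 5660), (8220, 31, 1010, 31, 1010), (8220, 31, 1010, 36, 6030), (8220, 36, 6030, 23, 5660), (8220, 36, 6030, 31, 1010), (8220, 36, 6030, 36, 6030), (8910, 19, 3120, 19, 3120), (8910, 19, 3120, 29, 1650), (8910, 19, 3120, 36, 5170), (8910, 19, 3120, 5, 6620), (8910, 29, 1650, 19, 3120), (8910, 29, 1650, 29, 1650), (8910, 29, 1650, 36, 5170), (8910, 29, 1650, 5, 6620), (8910, 36, 5170, 19, 3120), (8910, 36, 5170, 29, 1650), (8910, 36, 5170, 36, 5170), (8910, 36, 5170, 5, 6620), (8910, 5, 6620, 19, 3120), (8910, 5, 6620, 29, 1650), (8910, 5, 6620, 36, 5170), (8910, 5, 6620, 5, 6620)}.
Apply σ_{mgr < mgr2}; surviving tuples: {(5560, 22, 2970, 35, 8310), (5560, 22, 2970, 39, 3460), (5560, 35, 8310, 39, 3460), (8220, 23, 5660, 31, 1010), (8220, 23, 5660, 36, 6030), (8220, 31, 1010, 36, 6030), (8910, 19, 3120, 29, 1650), (8910, 19, 3120, 36, 5170), (8910, 29, 1650, 36, 5170), (8910, 5, 6620, 19, 3120), (8910, 5, 6620, 29, 1650), (8910, 5, 6620, 36, 5170)}
Keep only column(s) mgr2, mgr: {(19, 5), (29, 19), (29, 5), (31, 23), (35, 22), (36, 19), (36, 23), (36, 29), (36, 31), (36, 5), (39, 22), (39, 35)}

{(19, 5), (29, 19), (29, 5), (31, 23), (35, 22), (36, 19), (36, 23), (36, 29), (36, 31), (36, 5), (39, 22), (39, 35)}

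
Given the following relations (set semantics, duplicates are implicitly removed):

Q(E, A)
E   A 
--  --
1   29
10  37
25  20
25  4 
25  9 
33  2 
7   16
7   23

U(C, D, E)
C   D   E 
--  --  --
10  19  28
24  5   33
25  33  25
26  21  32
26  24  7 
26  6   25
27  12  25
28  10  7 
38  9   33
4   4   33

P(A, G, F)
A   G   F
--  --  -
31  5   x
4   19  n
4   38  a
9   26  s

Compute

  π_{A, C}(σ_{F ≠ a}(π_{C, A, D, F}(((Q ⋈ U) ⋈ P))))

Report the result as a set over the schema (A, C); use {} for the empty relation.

{(4, 25), (4, 26), (4, 27), (9, 25), (9, 26), (9, 27)}

Natural join on E: {(25, 20, 25, 33), (25, 20, 26, 6), (25, 20, 27, 12), (25, 4, 25, 33), (25, 4, 26, 6), (25, 4, 27, 12), (25, 9, 25, 33), (25, 9, 26, 6), (25, 9, 27, 12), (33, 2, 24, 5), (33, 2, 38, 9), (33, 2, 4, 4), (7, 16, 26, 24), (7, 16, 28, 10), (7, 23, 26, 24), (7, 23, 28, 10)}
Natural join on A: {(25, 4, 25, 33, 19, n), (25, 4, 25, 33, 38, a), (25, 4, 26, 6, 19, n), (25, 4, 26, 6, 38, a), (25, 4, 27, 12, 19, n), (25, 4, 27, 12, 38, a), (25, 9, 25, 33, 26, s), (25, 9, 26, 6, 26, s), (25, 9, 27, 12, 26, s)}
π[C, A, D, F]: project onto (C, A, D, F) → {(25, 4, 33, a), (25, 4, 33, n), (25, 9, 33, s), (26, 4, 6, a), (26, 4, 6, n), (26, 9, 6, s), (27, 4, 12, a), (27, 4, 12, n), (27, 9, 12, s)}
Apply σ_{F ≠ a}; surviving tuples: {(25, 4, 33, n), (25, 9, 33, s), (26, 4, 6, n), (26, 9, 6, s), (27, 4, 12, n), (27, 9, 12, s)}
π[A, C]: project onto (A, C) → {(4, 25), (4, 26), (4, 27), (9, 25), (9, 26), (9, 27)}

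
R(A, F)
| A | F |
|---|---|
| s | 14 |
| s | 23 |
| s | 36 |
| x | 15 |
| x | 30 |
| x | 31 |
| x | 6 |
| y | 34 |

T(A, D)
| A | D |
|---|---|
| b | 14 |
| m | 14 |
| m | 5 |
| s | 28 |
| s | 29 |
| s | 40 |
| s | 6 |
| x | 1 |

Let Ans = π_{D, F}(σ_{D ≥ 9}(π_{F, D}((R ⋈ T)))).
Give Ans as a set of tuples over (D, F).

Natural join on A: {(s, 14, 28), (s, 14, 29), (s, 14, 40), (s, 14, 6), (s, 23, 28), (s, 23, 29), (s, 23, 40), (s, 23, 6), (s, 36, 28), (s, 36, 29), (s, 36, 40), (s, 36, 6), (x, 15, 1), (x, 30, 1), (x, 31, 1), (x, 6, 1)}
π_{F, D} gives {(14, 28), (14, 29), (14, 40), (14, 6), (15, 1), (23, 28), (23, 29), (23, 40), (23, 6), (30, 1), (31, 1), (36, 28), (36, 29), (36, 40), (36, 6), (6, 1)}.
Selection D ≥ 9: {(14, 28), (14, 29), (14, 40), (23, 28), (23, 29), (23, 40), (36, 28), (36, 29), (36, 40)}
π_{D, F} gives {(28, 14), (28, 23), (28, 36), (29, 14), (29, 23), (29, 36), (40, 14), (40, 23), (40, 36)}.

{(28, 14), (28, 23), (28, 36), (29, 14), (29, 23), (29, 36), (40, 14), (40, 23), (40, 36)}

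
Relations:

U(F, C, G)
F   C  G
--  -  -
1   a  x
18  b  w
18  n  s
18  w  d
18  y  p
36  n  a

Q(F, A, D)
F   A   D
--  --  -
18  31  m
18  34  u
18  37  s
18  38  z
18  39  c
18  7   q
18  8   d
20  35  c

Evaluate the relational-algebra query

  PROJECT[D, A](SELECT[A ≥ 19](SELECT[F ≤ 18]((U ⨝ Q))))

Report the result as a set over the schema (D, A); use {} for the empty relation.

{(c, 39), (m, 31), (s, 37), (u, 34), (z, 38)}

U ⋈ Q (natural join on F): {(18, b, w, 31, m), (18, b, w, 34, u), (18, b, w, 37, s), (18, b, w, 38, z), (18, b, w, 39, c), (18, b, w, 7, q), (18, b, w, 8, d), (18, n, s, 31, m), (18, n, s, 34, u), (18, n, s, 37, s), (18, n, s, 38, z), (18, n, s, 39, c), (18, n, s, 7, q), (18, n, s, 8, d), (18, w, d, 31, m), (18, w, d, 34, u), (18, w, d, 37, s), (18, w, d, 38, z), (18, w, d, 39, c), (18, w, d, 7, q), (18, w, d, 8, d), (18, y, p, 31, m), (18, y, p, 34, u), (18, y, p, 37, s), (18, y, p, 38, z), (18, y, p, 39, c), (18, y, p, 7, q), (18, y, p, 8, d)}
σ[F ≤ 18]: keep tuples satisfying F ≤ 18 → {(18, b, w, 31, m), (18, b, w, 34, u), (18, b, w, 37, s), (18, b, w, 38, z), (18, b, w, 39, c), (18, b, w, 7, q), (18, b, w, 8, d), (18, n, s, 31, m), (18, n, s, 34, u), (18, n, s, 37, s), (18, n, s, 38, z), (18, n, s, 39, c), (18, n, s, 7, q), (18, n, s, 8, d), (18, w, d, 31, m), (18, w, d, 34, u), (18, w, d, 37, s), (18, w, d, 38, z), (18, w, d, 39, c), (18, w, d, 7, q), (18, w, d, 8, d), (18, y, p, 31, m), (18, y, p, 34, u), (18, y, p, 37, s), (18, y, p, 38, z), (18, y, p, 39, c), (18, y, p, 7, q), (18, y, p, 8, d)}
σ[A ≥ 19]: keep tuples satisfying A ≥ 19 → {(18, b, w, 31, m), (18, b, w, 34, u), (18, b, w, 37, s), (18, b, w, 38, z), (18, b, w, 39, c), (18, n, s, 31, m), (18, n, s, 34, u), (18, n, s, 37, s), (18, n, s, 38, z), (18, n, s, 39, c), (18, w, d, 31, m), (18, w, d, 34, u), (18, w, d, 37, s), (18, w, d, 38, z), (18, w, d, 39, c), (18, y, p, 31, m), (18, y, p, 34, u), (18, y, p, 37, s), (18, y, p, 38, z), (18, y, p, 39, c)}
Keep only column(s) D, A (15 duplicate(s) eliminated): {(c, 39), (m, 31), (s, 37), (u, 34), (z, 38)}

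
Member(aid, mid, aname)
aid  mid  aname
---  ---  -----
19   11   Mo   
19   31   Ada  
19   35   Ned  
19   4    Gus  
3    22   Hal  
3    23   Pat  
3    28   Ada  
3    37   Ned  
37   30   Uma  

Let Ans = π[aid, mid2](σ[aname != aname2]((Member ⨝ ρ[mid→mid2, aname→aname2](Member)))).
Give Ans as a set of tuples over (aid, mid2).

ρ[mid→mid2, aname→aname2]: schema becomes (aid, mid2, aname2); tuples unchanged.
Natural join on aid: {(19, 11, Mo, 11, Mo), (19, 11, Mo, 31, Ada), (19, 11, Mo, 35, Ned), (19, 11, Mo, 4, Gus), (19, 31, Ada, 11, Mo), (19, 31, Ada, 31, Ada), (19, 31, Ada, 35, Ned), (19, 31, Ada, 4, Gus), (19, 35, Ned, 11, Mo), (19, 35, Ned, 31, Ada), (19, 35, Ned, 35, Ned), (19, 35, Ned, 4, Gus), (19, 4, Gus, 11, Mo), (19, 4, Gus, 31, Ada), (19, 4, Gus, 35, Ned), (19, 4, Gus, 4, Gus), (3, 22, Hal, 22, Hal), (3, 22, Hal, 23, Pat), (3, 22, Hal, 28, Ada), (3, 22, Hal, 37, Ned), (3, 23, Pat, 22, Hal), (3, 23, Pat, 23, Pat), (3, 23, Pat, 28, Ada), (3, 23, Pat, 37, Ned), (3, 28, Ada, 22, Hal), (3, 28, Ada, 23, Pat), (3, 28, Ada, 28, Ada), (3, 28, Ada, 37, Ned), (3, 37, Ned, 22, Hal), (3, 37, Ned, 23, Pat), (3, 37, Ned, 28, Ada), (3, 37, Ned, 37, Ned), (37, 30, Uma, 30, Uma)}
Selection aname != aname2: {(19, 11, Mo, 31, Ada), (19, 11, Mo, 35, Ned), (19, 11, Mo, 4, Gus), (19, 31, Ada, 11, Mo), (19, 31, Ada, 35, Ned), (19, 31, Ada, 4, Gus), (19, 35, Ned, 11, Mo), (19, 35, Ned, 31, Ada), (19, 35, Ned, 4, Gus), (19, 4, Gus, 11, Mo), (19, 4, Gus, 31, Ada), (19, 4, Gus, 35, Ned), (3, 22, Hal, 23, Pat), (3, 22, Hal, 28, Ada), (3, 22, Hal, 37, Ned), (3, 23, Pat, 22, Hal), (3, 23, Pat, 28, Ada), (3, 23, Pat, 37, Ned), (3, 28, Ada, 22, Hal), (3, 28, Ada, 23, Pat), (3, 28, Ada, 37, Ned), (3, 37, Ned, 22, Hal), (3, 37, Ned, 23, Pat), (3, 37, Ned, 28, Ada)}
π[aid, mid2]: project onto (aid, mid2) (16 duplicate(s) eliminated) → {(19, 11), (19, 31), (19, 35), (19, 4), (3, 22), (3, 23), (3, 28), (3, 37)}

{(19, 11), (19, 31), (19, 35), (19, 4), (3, 22), (3, 23), (3, 28), (3, 37)}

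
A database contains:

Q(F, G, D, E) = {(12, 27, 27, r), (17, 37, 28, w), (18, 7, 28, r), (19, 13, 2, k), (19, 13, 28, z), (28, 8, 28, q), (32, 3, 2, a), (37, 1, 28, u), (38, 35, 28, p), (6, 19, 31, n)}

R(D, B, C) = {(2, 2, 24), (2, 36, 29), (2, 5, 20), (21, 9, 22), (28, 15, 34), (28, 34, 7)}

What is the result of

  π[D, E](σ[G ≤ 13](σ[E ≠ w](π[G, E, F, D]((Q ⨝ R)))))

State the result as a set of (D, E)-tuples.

Joining Q and R on D yields {(17, 37, 28, w, 15, 34), (17, 37, 28, w, 34, 7), (18, 7, 28, r, 15, 34), (18, 7, 28, r, 34, 7), (19, 13, 2, k, 2, 24), (19, 13, 2, k, 36, 29), (19, 13, 2, k, 5, 20), (19, 13, 28, z, 15, 34), (19, 13, 28, z, 34, 7), (28, 8, 28, q, 15, 34), (28, 8, 28, q, 34, 7), (32, 3, 2, a, 2, 24), (32, 3, 2, a, 36, 29), (32, 3, 2, a, 5, 20), (37, 1, 28, u, 15, 34), (37, 1, 28, u, 34, 7), (38, 35, 28, p, 15, 34), (38, 35, 28, p, 34, 7)}.
Keep only column(s) G, E, F, D (10 duplicate(s) eliminated): {(1, u, 37, 28), (13, k, 19, 2), (13, z, 19, 28), (3, a, 32, 2), (35, p, 38, 28), (37, w, 17, 28), (7, r, 18, 28), (8, q, 28, 28)}
Apply σ_{E ≠ w}; surviving tuples: {(1, u, 37, 28), (13, k, 19, 2), (13, z, 19, 28), (3, a, 32, 2), (35, p, 38, 28), (7, r, 18, 28), (8, q, 28, 28)}
Apply σ_{G ≤ 13}; surviving tuples: {(1, u, 37, 28), (13, k, 19, 2), (13, z, 19, 28), (3, a, 32, 2), (7, r, 18, 28), (8, q, 28, 28)}
Keep only column(s) D, E: {(2, a), (2, k), (28, q), (28, r), (28, u), (28, z)}

{(2, a), (2, k), (28, q), (28, r), (28, u), (28, z)}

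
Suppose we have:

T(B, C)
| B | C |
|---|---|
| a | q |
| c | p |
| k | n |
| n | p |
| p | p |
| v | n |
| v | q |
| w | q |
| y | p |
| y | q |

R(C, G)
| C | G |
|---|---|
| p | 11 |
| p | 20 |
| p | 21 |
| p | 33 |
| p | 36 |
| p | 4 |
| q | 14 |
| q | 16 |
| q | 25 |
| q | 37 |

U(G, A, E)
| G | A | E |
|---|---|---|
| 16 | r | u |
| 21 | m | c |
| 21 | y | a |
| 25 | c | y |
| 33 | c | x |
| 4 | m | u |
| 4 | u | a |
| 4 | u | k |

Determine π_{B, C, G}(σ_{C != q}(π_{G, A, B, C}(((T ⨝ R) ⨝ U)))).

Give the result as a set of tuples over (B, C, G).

{(c, p, 21), (c, p, 33), (c, p, 4), (n, p, 21), (n, p, 33), (n, p, 4), (p, p, 21), (p, p, 33), (p, p, 4), (y, p, 21), (y, p, 33), (y, p, 4)}

Natural join on C: {(a, q, 14), (a, q, 16), (a, q, 25), (a, q, 37), (c, p, 11), (c, p, 20), (c, p, 21), (c, p, 33), (c, p, 36), (c, p, 4), (n, p, 11), (n, p, 20), (n, p, 21), (n, p, 33), (n, p, 36), (n, p, 4), (p, p, 11), (p, p, 20), (p, p, 21), (p, p, 33), (p, p, 36), (p, p, 4), (v, q, 14), (v, q, 16), (v, q, 25), (v, q, 37), (w, q, 14), (w, q, 16), (w, q, 25), (w, q, 37), (y, p, 11), (y, p, 20), (y, p, 21), (y, p, 33), (y, p, 36), (y, p, 4), (y, q, 14), (y, q, 16), (y, q, 25), (y, q, 37)}
Natural join on G: {(a, q, 16, r, u), (a, q, 25, c, y), (c, p, 21, m, c), (c, p, 21, y, a), (c, p, 33, c, x), (c, p, 4, m, u), (c, p, 4, u, a), (c, p, 4, u, k), (n, p, 21, m, c), (n, p, 21, y, a), (n, p, 33, c, x), (n, p, 4, m, u), (n, p, 4, u, a), (n, p, 4, u, k), (p, p, 21, m, c), (p, p, 21, y, a), (p, p, 33, c, x), (p, p, 4, m, u), (p, p, 4, u, a), (p, p, 4, u, k), (v, q, 16, r, u), (v, q, 25, c, y), (w, q, 16, r, u), (w, q, 25, c, y), (y, p, 21, m, c), (y, p, 21, y, a), (y, p, 33, c, x), (y, p, 4, m, u), (y, p, 4, u, a), (y, p, 4, u, k), (y, q, 16, r, u), (y, q, 25, c, y)}
π[G, A, B, C]: project onto (G, A, B, C) (4 duplicate(s) eliminated) → {(16, r, a, q), (16, r, v, q), (16, r, w, q), (16, r, y, q), (21, m, c, p), (21, m, n, p), (21, m, p, p), (21, m, y, p), (21, y, c, p), (21, y, n, p), (21, y, p, p), (21, y, y, p), (25, c, a, q), (25, c, v, q), (25, c, w, q), (25, c, y, q), (33, c, c, p), (33, c, n, p), (33, c, p, p), (33, c, y, p), (4, m, c, p), (4, m, n, p), (4, m, p, p), (4, m, y, p), (4, u, c, p), (4, u, n, p), (4, u, p, p), (4, u, y, p)}
Selection C != q: {(21, m, c, p), (21, m, n, p), (21, m, p, p), (21, m, y, p), (21, y, c, p), (21, y, n, p), (21, y, p, p), (21, y, y, p), (33, c, c, p), (33, c, n, p), (33, c, p, p), (33, c, y, p), (4, m, c, p), (4, m, n, p), (4, m, p, p), (4, m, y, p), (4, u, c, p), (4, u, n, p), (4, u, p, p), (4, u, y, p)}
π[B, C, G]: project onto (B, C, G) (8 duplicate(s) eliminated) → {(c, p, 21), (c, p, 33), (c, p, 4), (n, p, 21), (n, p, 33), (n, p, 4), (p, p, 21), (p, p, 33), (p, p, 4), (y, p, 21), (y, p, 33), (y, p, 4)}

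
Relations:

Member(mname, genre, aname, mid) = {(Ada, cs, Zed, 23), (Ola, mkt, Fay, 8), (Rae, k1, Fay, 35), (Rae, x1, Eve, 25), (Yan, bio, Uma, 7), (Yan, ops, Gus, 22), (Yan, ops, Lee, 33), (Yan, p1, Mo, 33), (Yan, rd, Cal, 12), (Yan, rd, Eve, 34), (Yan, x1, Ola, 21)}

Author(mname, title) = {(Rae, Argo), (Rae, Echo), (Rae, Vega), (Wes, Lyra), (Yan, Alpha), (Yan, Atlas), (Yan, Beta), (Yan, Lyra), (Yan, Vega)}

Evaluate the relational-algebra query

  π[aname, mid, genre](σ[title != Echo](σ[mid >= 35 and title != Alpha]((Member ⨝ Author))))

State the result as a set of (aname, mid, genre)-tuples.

Natural join on mname: {(Rae, k1, Fay, 35, Argo), (Rae, k1, Fay, 35, Echo), (Rae, k1, Fay, 35, Vega), (Rae, x1, Eve, 25, Argo), (Rae, x1, Eve, 25, Echo), (Rae, x1, Eve, 25, Vega), (Yan, bio, Uma, 7, Alpha), (Yan, bio, Uma, 7, Atlas), (Yan, bio, Uma, 7, Beta), (Yan, bio, Uma, 7, Lyra), (Yan, bio, Uma, 7, Vega), (Yan, ops, Gus, 22, Alpha), (Yan, ops, Gus, 22, Atlas), (Yan, ops, Gus, 22, Beta), (Yan, ops, Gus, 22, Lyra), (Yan, ops, Gus, 22, Vega), (Yan, ops, Lee, 33, Alpha), (Yan, ops, Lee, 33, Atlas), (Yan, ops, Lee, 33, Beta), (Yan, ops, Lee, 33, Lyra), (Yan, ops, Lee, 33, Vega), (Yan, p1, Mo, 33, Alpha), (Yan, p1, Mo, 33, Atlas), (Yan, p1, Mo, 33, Beta), (Yan, p1, Mo, 33, Lyra), (Yan, p1, Mo, 33, Vega), (Yan, rd, Cal, 12, Alpha), (Yan, rd, Cal, 12, Atlas), (Yan, rd, Cal, 12, Beta), (Yan, rd, Cal, 12, Lyra), (Yan, rd, Cal, 12, Vega), (Yan, rd, Eve, 34, Alpha), (Yan, rd, Eve, 34, Atlas), (Yan, rd, Eve, 34, Beta), (Yan, rd, Eve, 34, Lyra), (Yan, rd, Eve, 34, Vega), (Yan, x1, Ola, 21, Alpha), (Yan, x1, Ola, 21, Atlas), (Yan, x1, Ola, 21, Beta), (Yan, x1, Ola, 21, Lyra), (Yan, x1, Ola, 21, Vega)}
Selection mid >= 35 and title != Alpha: {(Rae, k1, Fay, 35, Argo), (Rae, k1, Fay, 35, Echo), (Rae, k1, Fay, 35, Vega)}
Selection title != Echo: {(Rae, k1, Fay, 35, Argo), (Rae, k1, Fay, 35, Vega)}
Projecting to aname, mid, genre (1 duplicate(s) eliminated): {(Fay, 35, k1)}

{(Fay, 35, k1)}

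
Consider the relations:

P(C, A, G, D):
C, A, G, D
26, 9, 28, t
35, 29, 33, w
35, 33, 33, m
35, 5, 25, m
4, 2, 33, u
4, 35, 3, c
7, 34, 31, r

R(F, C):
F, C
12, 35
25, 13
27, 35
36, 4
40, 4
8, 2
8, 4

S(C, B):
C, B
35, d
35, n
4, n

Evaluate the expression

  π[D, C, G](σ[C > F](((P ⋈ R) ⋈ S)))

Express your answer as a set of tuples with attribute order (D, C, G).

{(m, 35, 25), (m, 35, 33), (w, 35, 33)}

Natural join on C: {(35, 29, 33, w, 12), (35, 29, 33, w, 27), (35, 33, 33, m, 12), (35, 33, 33, m, 27), (35, 5, 25, m, 12), (35, 5, 25, m, 27), (4, 2, 33, u, 36), (4, 2, 33, u, 40), (4, 2, 33, u, 8), (4, 35, 3, c, 36), (4, 35, 3, c, 40), (4, 35, 3, c, 8)}
Natural join on C: {(35, 29, 33, w, 12, d), (35, 29, 33, w, 12, n), (35, 29, 33, w, 27, d), (35, 29, 33, w, 27, n), (35, 33, 33, m, 12, d), (35, 33, 33, m, 12, n), (35, 33, 33, m, 27, d), (35, 33, 33, m, 27, n), (35, 5, 25, m, 12, d), (35, 5, 25, m, 12, n), (35, 5, 25, m, 27, d), (35, 5, 25, m, 27, n), (4, 2, 33, u, 36, n), (4, 2, 33, u, 40, n), (4, 2, 33, u, 8, n), (4, 35, 3, c, 36, n), (4, 35, 3, c, 40, n), (4, 35, 3, c, 8, n)}
Filtering on C > F leaves {(35, 29, 33, w, 12, d), (35, 29, 33, w, 12, n), (35, 29, 33, w, 27, d), (35, 29, 33, w, 27, n), (35, 33, 33, m, 12, d), (35, 33, 33, m, 12, n), (35, 33, 33, m, 27, d), (35, 33, 33, m, 27, n), (35, 5, 25, m, 12, d), (35, 5, 25, m, 12, n), (35, 5, 25, m, 27, d), (35, 5, 25, m, 27, n)}.
π[D, C, G]: project onto (D, C, G) (9 duplicate(s) eliminated) → {(m, 35, 25), (m, 35, 33), (w, 35, 33)}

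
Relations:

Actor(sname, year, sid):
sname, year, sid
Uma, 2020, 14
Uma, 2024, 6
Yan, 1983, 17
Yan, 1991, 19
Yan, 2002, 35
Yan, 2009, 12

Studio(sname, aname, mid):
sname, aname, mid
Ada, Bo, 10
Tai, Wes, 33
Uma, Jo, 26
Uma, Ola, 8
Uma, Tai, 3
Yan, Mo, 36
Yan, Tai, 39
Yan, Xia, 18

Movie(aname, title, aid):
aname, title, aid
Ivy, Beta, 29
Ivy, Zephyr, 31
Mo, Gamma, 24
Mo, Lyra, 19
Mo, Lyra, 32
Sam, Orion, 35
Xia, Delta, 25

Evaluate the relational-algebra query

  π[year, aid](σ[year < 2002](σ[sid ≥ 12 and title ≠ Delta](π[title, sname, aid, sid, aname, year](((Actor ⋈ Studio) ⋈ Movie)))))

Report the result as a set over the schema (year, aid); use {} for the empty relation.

Joining Actor and Studio on sname yields {(Uma, 2020, 14, Jo, 26), (Uma, 2020, 14, Ola, 8), (Uma, 2020, 14, Tai, 3), (Uma, 2024, 6, Jo, 26), (Uma, 2024, 6, Ola, 8), (Uma, 2024, 6, Tai, 3), (Yan, 1983, 17, Mo, 36), (Yan, 1983, 17, Tai, 39), (Yan, 1983, 17, Xia, 18), (Yan, 1991, 19, Mo, 36), (Yan, 1991, 19, Tai, 39), (Yan, 1991, 19, Xia, 18), (Yan, 2002, 35, Mo, 36), (Yan, 2002, 35, Tai, 39), (Yan, 2002, 35, Xia, 18), (Yan, 2009, 12, Mo, 36), (Yan, 2009, 12, Tai, 39), (Yan, 2009, 12, Xia, 18)}.
Joining (Actor ⋈ Studio) and Movie on aname yields {(Yan, 1983, 17, Mo, 36, Gamma, 24), (Yan, 1983, 17, Mo, 36, Lyra, 19), (Yan, 1983, 17, Mo, 36, Lyra, 32), (Yan, 1983, 17, Xia, 18, Delta, 25), (Yan, 1991, 19, Mo, 36, Gamma, 24), (Yan, 1991, 19, Mo, 36, Lyra, 19), (Yan, 1991, 19, Mo, 36, Lyra, 32), (Yan, 1991, 19, Xia, 18, Delta, 25), (Yan, 2002, 35, Mo, 36, Gamma, 24), (Yan, 2002, 35, Mo, 36, Lyra, 19), (Yan, 2002, 35, Mo, 36, Lyra, 32), (Yan, 2002, 35, Xia, 18, Delta, 25), (Yan, 2009, 12, Mo, 36, Gamma, 24), (Yan, 2009, 12, Mo, 36, Lyra, 19), (Yan, 2009, 12, Mo, 36, Lyra, 32), (Yan, 2009, 12, Xia, 18, Delta, 25)}.
π[title, sname, aid, sid, aname, year]: project onto (title, sname, aid, sid, aname, year) → {(Delta, Yan, 25, 12, Xia, 2009), (Delta, Yan, 25, 17, Xia, 1983), (Delta, Yan, 25, 19, Xia, 1991), (Delta, Yan, 25, 35, Xia, 2002), (Gamma, Yan, 24, 12, Mo, 2009), (Gamma, Yan, 24, 17, Mo, 1983), (Gamma, Yan, 24, 19, Mo, 1991), (Gamma, Yan, 24, 35, Mo, 2002), (Lyra, Yan, 19, 12, Mo, 2009), (Lyra, Yan, 19, 17, Mo, 1983), (Lyra, Yan, 19, 19, Mo, 1991), (Lyra, Yan, 19, 35, Mo, 2002), (Lyra, Yan, 32, 12, Mo, 2009), (Lyra, Yan, 32, 17, Mo, 1983), (Lyra, Yan, 32, 19, Mo, 1991), (Lyra, Yan, 32, 35, Mo, 2002)}
Selection sid ≥ 12 and title ≠ Delta: {(Gamma, Yan, 24, 12, Mo, 2009), (Gamma, Yan, 24, 17, Mo, 1983), (Gamma, Yan, 24, 19, Mo, 1991), (Gamma, Yan, 24, 35, Mo, 2002), (Lyra, Yan, 19, 12, Mo, 2009), (Lyra, Yan, 19, 17, Mo, 1983), (Lyra, Yan, 19, 19, Mo, 1991), (Lyra, Yan, 19, 35, Mo, 2002), (Lyra, Yan, 32, 12, Mo, 2009), (Lyra, Yan, 32, 17, Mo, 1983), (Lyra, Yan, 32, 19, Mo, 1991), (Lyra, Yan, 32, 35, Mo, 2002)}
Selection year < 2002: {(Gamma, Yan, 24, 17, Mo, 1983), (Gamma, Yan, 24, 19, Mo, 1991), (Lyra, Yan, 19, 17, Mo, 1983), (Lyra, Yan, 19, 19, Mo, 1991), (Lyra, Yan, 32, 17, Mo, 1983), (Lyra, Yan, 32, 19, Mo, 1991)}
π[year, aid]: project onto (year, aid) → {(1983, 19), (1983, 24), (1983, 32), (1991, 19), (1991, 24), (1991, 32)}

{(1983, 19), (1983, 24), (1983, 32), (1991, 19), (1991, 24), (1991, 32)}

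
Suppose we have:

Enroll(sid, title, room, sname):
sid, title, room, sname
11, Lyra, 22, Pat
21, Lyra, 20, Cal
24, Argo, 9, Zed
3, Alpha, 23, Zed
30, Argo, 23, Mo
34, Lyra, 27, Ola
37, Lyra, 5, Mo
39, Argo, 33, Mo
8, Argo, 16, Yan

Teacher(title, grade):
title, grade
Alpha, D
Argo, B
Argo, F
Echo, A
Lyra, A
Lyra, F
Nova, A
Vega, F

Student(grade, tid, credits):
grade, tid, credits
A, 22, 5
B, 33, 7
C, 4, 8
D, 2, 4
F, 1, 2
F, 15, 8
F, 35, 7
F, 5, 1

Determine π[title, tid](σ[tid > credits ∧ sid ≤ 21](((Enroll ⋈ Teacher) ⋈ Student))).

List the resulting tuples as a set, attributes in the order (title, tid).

Enroll ⋈ Teacher (natural join on title): {(11, Lyra, 22, Pat, A), (11, Lyra, 22, Pat, F), (21, Lyra, 20, Cal, A), (21, Lyra, 20, Cal, F), (24, Argo, 9, Zed, B), (24, Argo, 9, Zed, F), (3, Alpha, 23, Zed, D), (30, Argo, 23, Mo, B), (30, Argo, 23, Mo, F), (34, Lyra, 27, Ola, A), (34, Lyra, 27, Ola, F), (37, Lyra, 5, Mo, A), (37, Lyra, 5, Mo, F), (39, Argo, 33, Mo, B), (39, Argo, 33, Mo, F), (8, Argo, 16, Yan, B), (8, Argo, 16, Yan, F)}
(Enroll ⋈ Teacher) ⋈ Student (natural join on grade): {(11, Lyra, 22, Pat, A, 22, 5), (11, Lyra, 22, Pat, F, 1, 2), (11, Lyra, 22, Pat, F, 15, 8), (11, Lyra, 22, Pat, F, 35, 7), (11, Lyra, 22, Pat, F, 5, 1), (21, Lyra, 20, Cal, A, 22, 5), (21, Lyra, 20, Cal, F, 1, 2), (21, Lyra, 20, Cal, F, 15, 8), (21, Lyra, 20, Cal, F, 35, 7), (21, Lyra, 20, Cal, F, 5, 1), (24, Argo, 9, Zed, B, 33, 7), (24, Argo, 9, Zed, F, 1, 2), (24, Argo, 9, Zed, F, 15, 8), (24, Argo, 9, Zed, F, 35, 7), (24, Argo, 9, Zed, F, 5, 1), (3, Alpha, 23, Zed, D, 2, 4), (30, Argo, 23, Mo, B, 33, 7), (30, Argo, 23, Mo, F, 1, 2), (30, Argo, 23, Mo, F, 15, 8), (30, Argo, 23, Mo, F, 35, 7), (30, Argo, 23, Mo, F, 5, 1), (34, Lyra, 27, Ola, A, 22, 5), (34, Lyra, 27, Ola, F, 1, 2), (34, Lyra, 27, Ola, F, 15, 8), (34, Lyra, 27, Ola, F, 35, 7), (34, Lyra, 27, Ola, F, 5, 1), (37, Lyra, 5, Mo, A, 22, 5), (37, Lyra, 5, Mo, F, 1, 2), (37, Lyra, 5, Mo, F, 15, 8), (37, Lyra, 5, Mo, F, 35, 7), (37, Lyra, 5, Mo, F, 5, 1), (39, Argo, 33, Mo, B, 33, 7), (39, Argo, 33, Mo, F, 1, 2), (39, Argo, 33, Mo, F, 15, 8), (39, Argo, 33, Mo, F, 35, 7), (39, Argo, 33, Mo, F, 5, 1), (8, Argo, 16, Yan, B, 33, 7), (8, Argo, 16, Yan, F, 1, 2), (8, Argo, 16, Yan, F, 15, 8), (8, Argo, 16, Yan, F, 35, 7), (8, Argo, 16, Yan, F, 5, 1)}
Selection tid > credits ∧ sid ≤ 21: {(11, Lyra, 22, Pat, A, 22, 5), (11, Lyra, 22, Pat, F, 15, 8), (11, Lyra, 22, Pat, F, 35, 7), (11, Lyra, 22, Pat, F, 5, 1), (21, Lyra, 20, Cal, A, 22, 5), (21, Lyra, 20, Cal, F, 15, 8), (21, Lyra, 20, Cal, F, 35, 7), (21, Lyra, 20, Cal, F, 5, 1), (8, Argo, 16, Yan, B, 33, 7), (8, Argo, 16, Yan, F, 15, 8), (8, Argo, 16, Yan, F, 35, 7), (8, Argo, 16, Yan, F, 5, 1)}
Keep only column(s) title, tid (4 duplicate(s) eliminated): {(Argo, 15), (Argo, 33), (Argo, 35), (Argo, 5), (Lyra, 15), (Lyra, 22), (Lyra, 35), (Lyra, 5)}

{(Argo, 15), (Argo, 33), (Argo, 35), (Argo, 5), (Lyra, 15), (Lyra, 22), (Lyra, 35), (Lyra, 5)}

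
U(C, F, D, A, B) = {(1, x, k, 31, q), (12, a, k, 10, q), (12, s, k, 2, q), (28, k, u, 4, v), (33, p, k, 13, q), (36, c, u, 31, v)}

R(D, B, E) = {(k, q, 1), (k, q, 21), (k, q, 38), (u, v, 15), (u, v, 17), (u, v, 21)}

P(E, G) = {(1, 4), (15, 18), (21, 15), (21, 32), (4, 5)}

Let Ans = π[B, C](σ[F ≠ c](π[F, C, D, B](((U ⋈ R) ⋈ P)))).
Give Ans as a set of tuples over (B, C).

Joining U and R on D, B yields {(1, x, k, 31, q, 1), (1, x, k, 31, q, 21), (1, x, k, 31, q, 38), (12, a, k, 10, q, 1), (12, a, k, 10, q, 21), (12, a, k, 10, q, 38), (12, s, k, 2, q, 1), (12, s, k, 2, q, 21), (12, s, k, 2, q, 38), (28, k, u, 4, v, 15), (28, k, u, 4, v, 17), (28, k, u, 4, v, 21), (33, p, k, 13, q, 1), (33, p, k, 13, q, 21), (33, p, k, 13, q, 38), (36, c, u, 31, v, 15), (36, c, u, 31, v, 17), (36, c, u, 31, v, 21)}.
Joining (U ⋈ R) and P on E yields {(1, x, k, 31, q, 1, 4), (1, x, k, 31, q, 21, 15), (1, x, k, 31, q, 21, 32), (12, a, k, 10, q, 1, 4), (12, a, k, 10, q, 21, 15), (12, a, k, 10, q, 21, 32), (12, s, k, 2, q, 1, 4), (12, s, k, 2, q, 21, 15), (12, s, k, 2, q, 21, 32), (28, k, u, 4, v, 15, 18), (28, k, u, 4, v, 21, 15), (28, k, u, 4, v, 21, 32), (33, p, k, 13, q, 1, 4), (33, p, k, 13, q, 21, 15), (33, p, k, 13, q, 21, 32), (36, c, u, 31, v, 15, 18), (36, c, u, 31, v, 21, 15), (36, c, u, 31, v, 21, 32)}.
Projecting to F, C, D, B (12 duplicate(s) eliminated): {(a, 12, k, q), (c, 36, u, v), (k, 28, u, v), (p, 33, k, q), (s, 12, k, q), (x, 1, k, q)}
Apply σ_{F ≠ c}; surviving tuples: {(a, 12, k, q), (k, 28, u, v), (p, 33, k, q), (s, 12, k, q), (x, 1, k, q)}
Projecting to B, C (1 duplicate(s) eliminated): {(q, 1), (q, 12), (q, 33), (v, 28)}

{(q, 1), (q, 12), (q, 33), (v, 28)}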